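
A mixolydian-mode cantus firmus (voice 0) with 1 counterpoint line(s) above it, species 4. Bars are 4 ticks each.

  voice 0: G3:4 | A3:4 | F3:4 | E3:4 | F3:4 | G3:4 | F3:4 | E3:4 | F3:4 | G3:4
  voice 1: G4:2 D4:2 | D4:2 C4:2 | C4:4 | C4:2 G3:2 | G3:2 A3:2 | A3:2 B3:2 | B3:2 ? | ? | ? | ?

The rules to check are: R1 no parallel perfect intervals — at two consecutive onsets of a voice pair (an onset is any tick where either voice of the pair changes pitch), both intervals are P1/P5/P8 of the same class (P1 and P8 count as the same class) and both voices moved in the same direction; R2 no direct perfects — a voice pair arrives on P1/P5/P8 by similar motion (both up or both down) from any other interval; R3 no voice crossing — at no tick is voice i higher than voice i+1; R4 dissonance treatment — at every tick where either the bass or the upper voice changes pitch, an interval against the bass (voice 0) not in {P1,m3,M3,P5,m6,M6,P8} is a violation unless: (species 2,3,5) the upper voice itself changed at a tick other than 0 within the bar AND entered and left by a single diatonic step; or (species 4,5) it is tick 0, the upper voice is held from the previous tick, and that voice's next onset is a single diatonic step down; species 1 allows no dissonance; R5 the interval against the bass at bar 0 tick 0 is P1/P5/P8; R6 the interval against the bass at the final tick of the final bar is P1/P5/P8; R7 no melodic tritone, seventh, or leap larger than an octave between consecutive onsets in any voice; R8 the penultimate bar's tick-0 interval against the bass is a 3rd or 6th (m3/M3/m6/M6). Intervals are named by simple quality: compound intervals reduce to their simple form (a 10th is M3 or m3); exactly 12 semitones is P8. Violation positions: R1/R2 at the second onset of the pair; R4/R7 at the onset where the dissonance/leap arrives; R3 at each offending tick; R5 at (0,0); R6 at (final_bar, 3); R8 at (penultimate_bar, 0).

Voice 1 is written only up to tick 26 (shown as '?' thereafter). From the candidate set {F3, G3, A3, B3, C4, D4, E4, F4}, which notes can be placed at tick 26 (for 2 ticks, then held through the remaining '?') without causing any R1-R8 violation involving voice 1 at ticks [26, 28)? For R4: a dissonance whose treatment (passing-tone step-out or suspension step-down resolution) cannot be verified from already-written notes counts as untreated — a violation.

F3: violates R7
G3: violates R4
A3: legal
B3: legal
C4: legal
D4: legal
E4: violates R4
F4: violates R7

{A3, B3, C4, D4}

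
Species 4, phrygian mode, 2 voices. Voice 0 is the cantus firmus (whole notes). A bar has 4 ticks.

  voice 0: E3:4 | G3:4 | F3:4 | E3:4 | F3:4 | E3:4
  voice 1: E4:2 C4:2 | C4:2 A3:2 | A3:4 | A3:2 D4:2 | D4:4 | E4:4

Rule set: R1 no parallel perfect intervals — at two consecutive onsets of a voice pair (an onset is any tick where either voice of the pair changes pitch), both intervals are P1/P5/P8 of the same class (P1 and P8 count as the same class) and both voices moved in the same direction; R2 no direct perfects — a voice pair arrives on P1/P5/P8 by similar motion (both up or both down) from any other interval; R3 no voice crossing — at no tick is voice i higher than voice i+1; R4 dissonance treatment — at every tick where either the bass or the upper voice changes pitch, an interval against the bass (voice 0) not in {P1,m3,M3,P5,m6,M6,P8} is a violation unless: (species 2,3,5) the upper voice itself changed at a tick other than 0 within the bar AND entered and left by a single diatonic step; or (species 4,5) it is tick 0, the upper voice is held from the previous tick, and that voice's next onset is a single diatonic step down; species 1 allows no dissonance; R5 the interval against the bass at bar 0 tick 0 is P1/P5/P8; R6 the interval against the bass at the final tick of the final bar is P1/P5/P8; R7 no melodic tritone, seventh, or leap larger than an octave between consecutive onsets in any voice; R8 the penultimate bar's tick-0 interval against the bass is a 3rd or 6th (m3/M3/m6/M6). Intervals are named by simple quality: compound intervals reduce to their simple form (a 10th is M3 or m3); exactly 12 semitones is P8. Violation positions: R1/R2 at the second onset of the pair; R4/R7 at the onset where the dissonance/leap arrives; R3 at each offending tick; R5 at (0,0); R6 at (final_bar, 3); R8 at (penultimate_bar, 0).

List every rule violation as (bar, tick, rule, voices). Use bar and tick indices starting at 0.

bar 0: v0=E3 v1=E4 downbeat P8
bar 1: v0=G3 v1=C4 downbeat P4
bar 2: v0=F3 v1=A3 downbeat M3
bar 3: v0=E3 v1=A3 downbeat P4
bar 4: v0=F3 v1=D4 downbeat M6
bar 5: v0=E3 v1=E4 downbeat P8
  -> R4 @ bar 1 tick 0 v(0, 1): G3/C4 P4 untreated
  -> R4 @ bar 1 tick 2 v(0, 1): G3/A3 M2 untreated
  -> R4 @ bar 3 tick 0 v(0, 1): E3/A3 P4 untreated
  -> R4 @ bar 3 tick 2 v(0, 1): E3/D4 m7 untreated

(1, 0, R4, (0, 1))
(1, 2, R4, (0, 1))
(3, 0, R4, (0, 1))
(3, 2, R4, (0, 1))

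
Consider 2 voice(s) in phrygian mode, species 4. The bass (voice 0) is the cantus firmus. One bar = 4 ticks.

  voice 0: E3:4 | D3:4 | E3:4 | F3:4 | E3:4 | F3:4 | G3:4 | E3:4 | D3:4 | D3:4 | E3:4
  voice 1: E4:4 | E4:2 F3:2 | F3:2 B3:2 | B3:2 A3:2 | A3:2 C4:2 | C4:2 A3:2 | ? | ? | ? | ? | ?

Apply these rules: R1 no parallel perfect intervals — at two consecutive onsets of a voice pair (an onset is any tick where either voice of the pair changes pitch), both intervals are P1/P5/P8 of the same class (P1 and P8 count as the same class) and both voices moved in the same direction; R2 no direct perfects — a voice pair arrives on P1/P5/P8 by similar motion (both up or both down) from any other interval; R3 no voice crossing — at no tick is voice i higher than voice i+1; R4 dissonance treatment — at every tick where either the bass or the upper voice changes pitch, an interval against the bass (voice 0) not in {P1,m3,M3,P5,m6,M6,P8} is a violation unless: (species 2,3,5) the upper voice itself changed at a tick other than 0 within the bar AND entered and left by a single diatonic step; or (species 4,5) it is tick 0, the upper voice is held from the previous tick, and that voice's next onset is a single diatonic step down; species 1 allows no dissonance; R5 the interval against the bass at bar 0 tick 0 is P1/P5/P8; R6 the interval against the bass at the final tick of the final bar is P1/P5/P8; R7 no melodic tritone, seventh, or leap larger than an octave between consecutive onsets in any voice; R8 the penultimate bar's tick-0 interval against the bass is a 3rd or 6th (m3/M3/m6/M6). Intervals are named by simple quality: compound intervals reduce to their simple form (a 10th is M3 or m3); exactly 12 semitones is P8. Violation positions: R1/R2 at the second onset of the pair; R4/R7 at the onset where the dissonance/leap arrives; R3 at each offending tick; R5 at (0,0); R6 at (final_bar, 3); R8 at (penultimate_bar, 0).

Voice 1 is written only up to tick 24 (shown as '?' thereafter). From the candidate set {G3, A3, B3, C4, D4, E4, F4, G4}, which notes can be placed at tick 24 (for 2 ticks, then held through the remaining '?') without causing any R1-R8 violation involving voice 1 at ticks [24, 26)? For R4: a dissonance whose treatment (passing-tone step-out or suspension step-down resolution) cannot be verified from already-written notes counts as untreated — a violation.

G3: legal
A3: violates R4
B3: legal
C4: violates R4
D4: violates R2
E4: legal
F4: violates R4
G4: violates R2,R7

{B3, E4, G3}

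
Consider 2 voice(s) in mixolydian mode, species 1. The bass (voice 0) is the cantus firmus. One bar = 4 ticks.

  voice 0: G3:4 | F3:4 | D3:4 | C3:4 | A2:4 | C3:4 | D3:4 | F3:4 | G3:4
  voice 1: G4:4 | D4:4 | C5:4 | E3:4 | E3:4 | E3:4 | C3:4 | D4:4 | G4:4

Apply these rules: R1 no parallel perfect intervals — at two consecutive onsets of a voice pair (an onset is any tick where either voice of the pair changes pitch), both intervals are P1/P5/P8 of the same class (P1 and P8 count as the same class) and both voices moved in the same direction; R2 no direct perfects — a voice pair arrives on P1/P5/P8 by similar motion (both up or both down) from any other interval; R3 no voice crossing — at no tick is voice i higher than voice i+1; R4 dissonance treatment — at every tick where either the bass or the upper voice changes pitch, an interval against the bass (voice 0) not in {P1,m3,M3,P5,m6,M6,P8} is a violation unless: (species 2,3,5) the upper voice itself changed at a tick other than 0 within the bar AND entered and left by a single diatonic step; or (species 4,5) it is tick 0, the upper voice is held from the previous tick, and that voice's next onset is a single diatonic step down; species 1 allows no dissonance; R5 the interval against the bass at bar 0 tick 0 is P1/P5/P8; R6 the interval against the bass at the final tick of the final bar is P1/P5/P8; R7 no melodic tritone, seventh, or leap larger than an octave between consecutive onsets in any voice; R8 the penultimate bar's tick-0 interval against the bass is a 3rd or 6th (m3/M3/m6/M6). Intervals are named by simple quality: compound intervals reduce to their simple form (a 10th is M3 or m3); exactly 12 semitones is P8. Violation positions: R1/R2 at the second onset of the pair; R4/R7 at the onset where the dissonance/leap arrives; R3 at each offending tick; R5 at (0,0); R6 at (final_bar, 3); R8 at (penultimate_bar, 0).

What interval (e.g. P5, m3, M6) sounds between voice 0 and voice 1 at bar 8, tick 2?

P8

voice 0=G3 voice 1=G4 -> P8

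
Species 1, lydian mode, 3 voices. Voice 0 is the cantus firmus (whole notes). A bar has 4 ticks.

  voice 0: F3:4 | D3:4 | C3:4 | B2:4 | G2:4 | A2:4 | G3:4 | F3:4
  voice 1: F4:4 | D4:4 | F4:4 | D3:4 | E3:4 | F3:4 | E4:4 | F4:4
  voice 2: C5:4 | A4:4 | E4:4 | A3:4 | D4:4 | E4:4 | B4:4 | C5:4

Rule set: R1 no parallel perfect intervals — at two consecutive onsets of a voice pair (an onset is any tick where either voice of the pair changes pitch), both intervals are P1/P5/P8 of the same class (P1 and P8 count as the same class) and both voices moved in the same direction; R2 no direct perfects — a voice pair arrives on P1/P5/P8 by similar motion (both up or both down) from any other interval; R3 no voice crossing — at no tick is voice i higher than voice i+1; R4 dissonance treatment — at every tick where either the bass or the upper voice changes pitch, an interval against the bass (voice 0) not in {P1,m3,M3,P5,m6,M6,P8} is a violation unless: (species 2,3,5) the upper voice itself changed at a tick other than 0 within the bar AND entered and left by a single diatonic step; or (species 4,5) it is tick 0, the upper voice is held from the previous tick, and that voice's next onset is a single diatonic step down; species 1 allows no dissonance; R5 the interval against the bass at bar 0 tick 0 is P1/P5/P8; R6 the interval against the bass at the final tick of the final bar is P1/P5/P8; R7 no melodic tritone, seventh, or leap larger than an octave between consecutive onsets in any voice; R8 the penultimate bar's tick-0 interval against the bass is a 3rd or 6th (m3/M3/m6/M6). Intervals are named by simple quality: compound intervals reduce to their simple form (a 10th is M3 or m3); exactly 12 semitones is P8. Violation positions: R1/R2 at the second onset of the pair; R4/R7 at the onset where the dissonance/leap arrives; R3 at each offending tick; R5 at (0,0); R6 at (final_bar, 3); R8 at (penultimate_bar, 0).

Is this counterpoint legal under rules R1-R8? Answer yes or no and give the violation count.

bar 0: v0=F3 v1=F4 v2=C5 (P5)
bar 1: v0=D3 v1=D4 v2=A4 (P5)
bar 2: v0=C3 v1=F4 v2=E4 (M3)
bar 3: v0=B2 v1=D3 v2=A3 (m7)
bar 4: v0=G2 v1=E3 v2=D4 (P5)
bar 5: v0=A2 v1=F3 v2=E4 (P5)
bar 6: v0=G3 v1=E4 v2=B4 (M3)
bar 7: v0=F3 v1=F4 v2=C5 (P5)
  R1 @ bar1.0: F3/F4 P8 -> D3/D4 P8 similar
  R1 @ bar1.0: F3/C5 P5 -> D3/A4 P5 similar
  R1 @ bar1.0: F4/C5 P5 -> D4/A4 P5 similar
  R3 @ bar2.0: F4 above E4
  R4 @ bar2.0: C3/F4 P4 untreated
  R3 @ bar2.1: F4 above E4
  R3 @ bar2.2: F4 above E4
  R3 @ bar2.3: F4 above E4
  R2 @ bar3.0: F4/E4 m2 -> D3/A3 P5 similar
  R4 @ bar3.0: B2/A3 m7 untreated
  R7 @ bar3.0: F4->D3 leap 15st
  R1 @ bar5.0: G2/D4 P5 -> A2/E4 P5 similar
  R2 @ bar6.0: F3/E4 M7 -> E4/B4 P5 similar
  R7 @ bar6.0: A2->G3 leap 10st
  R7 @ bar6.0: F3->E4 leap 11st
  R1 @ bar7.0: E4/B4 P5 -> F4/C5 P5 similar

No (16 violations)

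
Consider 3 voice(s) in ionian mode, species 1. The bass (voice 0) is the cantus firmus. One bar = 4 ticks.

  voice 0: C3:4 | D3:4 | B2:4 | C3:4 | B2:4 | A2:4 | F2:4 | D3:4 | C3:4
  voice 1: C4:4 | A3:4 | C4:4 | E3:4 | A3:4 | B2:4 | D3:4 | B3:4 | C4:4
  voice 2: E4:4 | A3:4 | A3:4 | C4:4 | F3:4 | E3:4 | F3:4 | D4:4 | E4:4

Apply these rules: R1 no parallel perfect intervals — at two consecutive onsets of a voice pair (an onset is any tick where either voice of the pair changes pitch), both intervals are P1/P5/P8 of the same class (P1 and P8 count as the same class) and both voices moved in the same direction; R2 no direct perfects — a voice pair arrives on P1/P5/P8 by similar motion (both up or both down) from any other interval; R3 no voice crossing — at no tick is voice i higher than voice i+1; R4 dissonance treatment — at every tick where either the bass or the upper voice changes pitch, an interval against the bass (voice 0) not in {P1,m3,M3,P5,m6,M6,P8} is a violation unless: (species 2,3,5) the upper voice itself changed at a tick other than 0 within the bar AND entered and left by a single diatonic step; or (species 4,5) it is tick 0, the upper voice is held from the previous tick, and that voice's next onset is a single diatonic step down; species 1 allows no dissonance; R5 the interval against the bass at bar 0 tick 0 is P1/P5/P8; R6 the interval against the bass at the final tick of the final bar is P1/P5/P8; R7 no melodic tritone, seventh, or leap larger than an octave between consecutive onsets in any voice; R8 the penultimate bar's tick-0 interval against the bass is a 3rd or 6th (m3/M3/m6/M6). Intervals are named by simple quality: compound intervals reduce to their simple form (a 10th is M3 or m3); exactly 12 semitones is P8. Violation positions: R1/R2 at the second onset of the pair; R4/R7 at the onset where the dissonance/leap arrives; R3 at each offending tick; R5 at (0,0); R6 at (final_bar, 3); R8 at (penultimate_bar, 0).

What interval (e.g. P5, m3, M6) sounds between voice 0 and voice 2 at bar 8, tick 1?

voice 0=C3 voice 2=E4 -> M3

M3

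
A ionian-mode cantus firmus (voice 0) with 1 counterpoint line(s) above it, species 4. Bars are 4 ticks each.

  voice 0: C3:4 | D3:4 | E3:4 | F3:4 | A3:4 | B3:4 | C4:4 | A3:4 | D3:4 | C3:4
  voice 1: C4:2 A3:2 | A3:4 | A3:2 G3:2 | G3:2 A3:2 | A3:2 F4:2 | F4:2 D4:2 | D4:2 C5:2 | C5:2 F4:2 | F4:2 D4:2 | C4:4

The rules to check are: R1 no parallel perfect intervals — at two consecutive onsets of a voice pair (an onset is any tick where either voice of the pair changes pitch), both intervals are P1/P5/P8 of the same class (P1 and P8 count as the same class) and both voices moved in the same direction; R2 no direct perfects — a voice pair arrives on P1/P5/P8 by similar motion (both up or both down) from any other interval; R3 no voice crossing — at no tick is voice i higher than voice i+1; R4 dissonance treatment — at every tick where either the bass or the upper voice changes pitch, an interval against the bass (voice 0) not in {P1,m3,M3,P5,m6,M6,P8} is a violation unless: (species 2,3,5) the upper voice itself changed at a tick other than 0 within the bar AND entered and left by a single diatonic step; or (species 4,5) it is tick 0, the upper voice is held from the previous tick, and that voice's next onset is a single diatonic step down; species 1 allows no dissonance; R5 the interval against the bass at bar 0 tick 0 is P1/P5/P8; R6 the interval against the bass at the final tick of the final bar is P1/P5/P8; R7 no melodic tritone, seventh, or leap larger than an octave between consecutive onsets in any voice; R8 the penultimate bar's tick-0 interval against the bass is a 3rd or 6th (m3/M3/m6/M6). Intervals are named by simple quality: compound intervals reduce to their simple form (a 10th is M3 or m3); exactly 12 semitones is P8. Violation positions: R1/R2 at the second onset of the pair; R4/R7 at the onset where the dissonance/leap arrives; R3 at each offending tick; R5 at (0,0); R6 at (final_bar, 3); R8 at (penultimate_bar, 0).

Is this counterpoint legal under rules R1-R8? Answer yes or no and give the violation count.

No (5 violations)

bar 0: v0=C3 v1=C4 (P8)
bar 1: v0=D3 v1=A3 (P5)
bar 2: v0=E3 v1=A3 (P4)
bar 3: v0=F3 v1=G3 (M2)
bar 4: v0=A3 v1=A3 (P1)
bar 5: v0=B3 v1=F4 (TT)
bar 6: v0=C4 v1=D4 (M2)
bar 7: v0=A3 v1=C5 (m3)
bar 8: v0=D3 v1=F4 (m3)
bar 9: v0=C3 v1=C4 (P8)
  R4 @ bar3.0: F3/G3 M2 untreated
  R4 @ bar5.0: B3/F4 TT untreated
  R4 @ bar6.0: C4/D4 M2 untreated
  R7 @ bar6.2: D4->C5 leap 10st
  R1 @ bar9.0: D3/D4 P8 -> C3/C4 P8 similar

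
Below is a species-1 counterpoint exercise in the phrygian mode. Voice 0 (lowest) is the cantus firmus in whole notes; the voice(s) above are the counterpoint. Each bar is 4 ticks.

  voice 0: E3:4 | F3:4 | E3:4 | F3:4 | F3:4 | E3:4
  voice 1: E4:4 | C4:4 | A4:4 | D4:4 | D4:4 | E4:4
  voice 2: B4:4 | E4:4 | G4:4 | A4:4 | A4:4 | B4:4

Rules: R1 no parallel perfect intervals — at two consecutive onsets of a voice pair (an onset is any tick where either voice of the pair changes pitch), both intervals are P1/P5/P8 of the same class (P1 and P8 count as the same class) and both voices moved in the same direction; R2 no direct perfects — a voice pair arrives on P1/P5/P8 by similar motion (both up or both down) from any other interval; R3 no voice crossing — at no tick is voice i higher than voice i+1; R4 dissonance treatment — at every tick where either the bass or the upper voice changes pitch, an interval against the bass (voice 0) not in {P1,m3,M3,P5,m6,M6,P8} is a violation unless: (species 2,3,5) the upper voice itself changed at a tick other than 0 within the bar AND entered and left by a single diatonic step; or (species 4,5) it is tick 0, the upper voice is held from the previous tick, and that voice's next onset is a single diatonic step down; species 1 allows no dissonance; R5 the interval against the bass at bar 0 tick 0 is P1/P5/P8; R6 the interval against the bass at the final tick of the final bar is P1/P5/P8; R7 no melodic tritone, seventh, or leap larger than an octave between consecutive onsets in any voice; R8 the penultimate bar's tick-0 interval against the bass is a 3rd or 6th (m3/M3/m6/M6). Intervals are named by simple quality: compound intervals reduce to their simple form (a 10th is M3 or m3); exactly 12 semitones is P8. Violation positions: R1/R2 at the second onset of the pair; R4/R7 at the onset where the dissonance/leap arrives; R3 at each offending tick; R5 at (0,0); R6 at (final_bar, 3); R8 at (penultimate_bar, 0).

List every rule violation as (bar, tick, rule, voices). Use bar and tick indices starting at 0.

(1, 0, R4, (0, 2))
(2, 0, R3, (1, 2))
(2, 0, R4, (0, 1))
(2, 1, R3, (1, 2))
(2, 2, R3, (1, 2))
(2, 3, R3, (1, 2))
(5, 0, R1, (1, 2))

bar 0: v0=E3 v1=E4 v2=B4 downbeat P5
bar 1: v0=F3 v1=C4 v2=E4 downbeat M7
bar 2: v0=E3 v1=A4 v2=G4 downbeat m3
bar 3: v0=F3 v1=D4 v2=A4 downbeat M3
bar 4: v0=F3 v1=D4 v2=A4 downbeat M3
bar 5: v0=E3 v1=E4 v2=B4 downbeat P5
  -> R4 @ bar 1 tick 0 v(0, 2): F3/E4 M7 untreated
  -> R3 @ bar 2 tick 0 v(1, 2): A4 above G4
  -> R4 @ bar 2 tick 0 v(0, 1): E3/A4 P4 untreated
  -> R3 @ bar 2 tick 1 v(1, 2): A4 above G4
  -> R3 @ bar 2 tick 2 v(1, 2): A4 above G4
  -> R3 @ bar 2 tick 3 v(1, 2): A4 above G4
  -> R1 @ bar 5 tick 0 v(1, 2): D4/A4 P5 -> E4/B4 P5 similar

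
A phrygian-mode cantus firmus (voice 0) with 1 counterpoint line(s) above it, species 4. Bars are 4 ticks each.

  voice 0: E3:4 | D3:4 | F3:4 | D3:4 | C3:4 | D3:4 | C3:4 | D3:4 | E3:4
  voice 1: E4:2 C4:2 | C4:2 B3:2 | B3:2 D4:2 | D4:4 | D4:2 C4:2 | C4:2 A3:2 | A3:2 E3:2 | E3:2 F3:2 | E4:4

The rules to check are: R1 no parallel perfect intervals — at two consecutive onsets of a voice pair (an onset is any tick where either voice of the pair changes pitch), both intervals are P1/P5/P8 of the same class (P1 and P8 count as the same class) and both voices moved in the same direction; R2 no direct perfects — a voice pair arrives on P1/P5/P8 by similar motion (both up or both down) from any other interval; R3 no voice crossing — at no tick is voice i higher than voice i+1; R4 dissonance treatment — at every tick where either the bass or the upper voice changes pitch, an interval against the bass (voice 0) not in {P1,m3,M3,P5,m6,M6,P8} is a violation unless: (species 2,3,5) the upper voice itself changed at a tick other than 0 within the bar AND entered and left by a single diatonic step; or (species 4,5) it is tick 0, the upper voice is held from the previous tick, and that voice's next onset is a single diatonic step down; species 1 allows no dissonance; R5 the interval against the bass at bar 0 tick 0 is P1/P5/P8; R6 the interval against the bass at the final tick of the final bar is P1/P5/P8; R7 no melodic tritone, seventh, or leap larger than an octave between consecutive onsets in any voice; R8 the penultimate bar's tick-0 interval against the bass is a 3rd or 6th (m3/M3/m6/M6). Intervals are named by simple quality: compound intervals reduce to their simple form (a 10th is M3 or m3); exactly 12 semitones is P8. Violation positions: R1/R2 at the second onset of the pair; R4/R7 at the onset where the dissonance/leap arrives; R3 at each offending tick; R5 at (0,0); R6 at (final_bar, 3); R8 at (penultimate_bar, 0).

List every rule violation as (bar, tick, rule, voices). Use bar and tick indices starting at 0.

bar 0: v0=E3 v1=E4 downbeat P8
bar 1: v0=D3 v1=C4 downbeat m7
bar 2: v0=F3 v1=B3 downbeat TT
bar 3: v0=D3 v1=D4 downbeat P8
bar 4: v0=C3 v1=D4 downbeat M2
bar 5: v0=D3 v1=C4 downbeat m7
bar 6: v0=C3 v1=A3 downbeat M6
bar 7: v0=D3 v1=E3 downbeat M2
bar 8: v0=E3 v1=E4 downbeat P8
  -> R4 @ bar 2 tick 0 v(0, 1): F3/B3 TT untreated
  -> R4 @ bar 5 tick 0 v(0, 1): D3/C4 m7 untreated
  -> R4 @ bar 7 tick 0 v(0, 1): D3/E3 M2 untreated
  -> R8 @ bar 7 tick 0 v(0, 1): penult M2 not 3rd/6th
  -> R2 @ bar 8 tick 0 v(0, 1): D3/F3 m3 -> E3/E4 P8 similar
  -> R7 @ bar 8 tick 0 v(1,): F3->E4 leap 11st

(2, 0, R4, (0, 1))
(5, 0, R4, (0, 1))
(7, 0, R4, (0, 1))
(7, 0, R8, (0, 1))
(8, 0, R2, (0, 1))
(8, 0, R7, (1,))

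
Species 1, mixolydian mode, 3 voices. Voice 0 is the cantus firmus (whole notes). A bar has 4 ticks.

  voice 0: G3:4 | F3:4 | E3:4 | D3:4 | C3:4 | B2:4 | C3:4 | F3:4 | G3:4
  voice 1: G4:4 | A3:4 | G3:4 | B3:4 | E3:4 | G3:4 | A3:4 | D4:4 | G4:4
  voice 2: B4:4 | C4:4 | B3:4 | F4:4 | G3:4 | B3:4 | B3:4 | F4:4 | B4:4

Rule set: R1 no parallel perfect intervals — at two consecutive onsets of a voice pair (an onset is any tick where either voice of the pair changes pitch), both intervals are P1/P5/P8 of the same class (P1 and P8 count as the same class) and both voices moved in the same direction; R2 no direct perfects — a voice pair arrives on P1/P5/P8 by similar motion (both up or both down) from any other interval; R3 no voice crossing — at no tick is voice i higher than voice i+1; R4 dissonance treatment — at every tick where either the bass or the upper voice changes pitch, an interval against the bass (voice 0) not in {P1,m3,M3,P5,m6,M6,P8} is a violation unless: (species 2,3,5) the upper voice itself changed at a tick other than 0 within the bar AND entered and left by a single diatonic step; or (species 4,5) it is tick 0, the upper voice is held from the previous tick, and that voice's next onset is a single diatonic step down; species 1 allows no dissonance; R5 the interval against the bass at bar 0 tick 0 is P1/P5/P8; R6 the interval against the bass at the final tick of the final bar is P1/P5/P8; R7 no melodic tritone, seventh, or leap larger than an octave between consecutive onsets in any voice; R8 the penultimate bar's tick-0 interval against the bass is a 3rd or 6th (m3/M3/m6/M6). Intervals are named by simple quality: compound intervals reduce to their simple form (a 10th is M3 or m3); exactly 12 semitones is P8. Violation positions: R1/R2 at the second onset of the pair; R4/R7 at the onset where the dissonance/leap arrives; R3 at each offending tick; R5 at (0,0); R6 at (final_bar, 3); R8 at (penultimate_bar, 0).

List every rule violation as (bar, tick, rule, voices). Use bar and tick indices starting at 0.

bar 0: v0=G3 v1=G4 v2=B4 downbeat M3
bar 1: v0=F3 v1=A3 v2=C4 downbeat P5
bar 2: v0=E3 v1=G3 v2=B3 downbeat P5
bar 3: v0=D3 v1=B3 v2=F4 downbeat m3
bar 4: v0=C3 v1=E3 v2=G3 downbeat P5
bar 5: v0=B2 v1=G3 v2=B3 downbeat P8
bar 6: v0=C3 v1=A3 v2=B3 downbeat M7
bar 7: v0=F3 v1=D4 v2=F4 downbeat P8
bar 8: v0=G3 v1=G4 v2=B4 downbeat M3
  -> R5 @ bar 0 tick 0 v(0, 2): opens on M3
  -> R2 @ bar 1 tick 0 v(0, 2): G3/B4 M3 -> F3/C4 P5 similar
  -> R7 @ bar 1 tick 0 v(1,): G4->A3 leap 10st
  -> R7 @ bar 1 tick 0 v(2,): B4->C4 leap 11st
  -> R1 @ bar 2 tick 0 v(0, 2): F3/C4 P5 -> E3/B3 P5 similar
  -> R7 @ bar 3 tick 0 v(2,): B3->F4 leap 6st
  -> R2 @ bar 4 tick 0 v(0, 2): D3/F4 m3 -> C3/G3 P5 similar
  -> R7 @ bar 4 tick 0 v(2,): F4->G3 leap 10st
  -> R4 @ bar 6 tick 0 v(0, 2): C3/B3 M7 untreated
  -> R2 @ bar 7 tick 0 v(0, 2): C3/B3 M7 -> F3/F4 P8 similar
  -> R7 @ bar 7 tick 0 v(2,): B3->F4 leap 6st
  -> R8 @ bar 7 tick 0 v(0, 2): penult P8 not 3rd/6th
  -> R2 @ bar 8 tick 0 v(0, 1): F3/D4 M6 -> G3/G4 P8 similar
  -> R7 @ bar 8 tick 0 v(2,): F4->B4 leap 6st
  -> R6 @ bar 8 tick 3 v(0, 2): closes on M3

(0, 0, R5, (0, 2))
(1, 0, R2, (0, 2))
(1, 0, R7, (1,))
(1, 0, R7, (2,))
(2, 0, R1, (0, 2))
(3, 0, R7, (2,))
(4, 0, R2, (0, 2))
(4, 0, R7, (2,))
(6, 0, R4, (0, 2))
(7, 0, R2, (0, 2))
(7, 0, R7, (2,))
(7, 0, R8, (0, 2))
(8, 0, R2, (0, 1))
(8, 0, R7, (2,))
(8, 3, R6, (0, 2))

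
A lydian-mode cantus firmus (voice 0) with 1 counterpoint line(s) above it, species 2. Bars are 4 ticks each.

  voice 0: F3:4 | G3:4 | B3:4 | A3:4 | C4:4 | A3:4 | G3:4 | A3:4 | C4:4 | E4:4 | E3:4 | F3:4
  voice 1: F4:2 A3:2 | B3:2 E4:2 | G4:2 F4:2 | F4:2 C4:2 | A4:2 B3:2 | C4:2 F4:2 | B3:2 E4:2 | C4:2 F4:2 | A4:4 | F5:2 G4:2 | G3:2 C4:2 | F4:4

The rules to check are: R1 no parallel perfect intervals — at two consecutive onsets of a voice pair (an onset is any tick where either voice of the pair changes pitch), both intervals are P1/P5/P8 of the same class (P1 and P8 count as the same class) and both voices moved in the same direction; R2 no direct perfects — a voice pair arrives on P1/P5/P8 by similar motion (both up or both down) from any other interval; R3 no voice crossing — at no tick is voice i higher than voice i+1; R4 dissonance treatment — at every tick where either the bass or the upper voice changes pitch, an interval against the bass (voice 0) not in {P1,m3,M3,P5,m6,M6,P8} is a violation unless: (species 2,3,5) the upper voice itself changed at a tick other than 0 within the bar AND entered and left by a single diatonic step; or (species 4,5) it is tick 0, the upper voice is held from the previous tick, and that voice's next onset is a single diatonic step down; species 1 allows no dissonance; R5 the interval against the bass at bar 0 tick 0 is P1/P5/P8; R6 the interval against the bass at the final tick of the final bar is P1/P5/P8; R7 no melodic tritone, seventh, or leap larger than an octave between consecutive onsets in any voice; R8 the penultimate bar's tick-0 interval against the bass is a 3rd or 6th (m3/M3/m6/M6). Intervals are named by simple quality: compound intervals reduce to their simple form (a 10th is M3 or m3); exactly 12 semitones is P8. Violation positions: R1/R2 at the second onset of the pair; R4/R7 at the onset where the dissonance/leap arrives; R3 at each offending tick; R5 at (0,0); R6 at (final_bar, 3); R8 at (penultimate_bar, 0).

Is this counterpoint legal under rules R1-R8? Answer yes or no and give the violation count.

No (9 violations)

bar 0: v0=F3 v1=F4 (P8)
bar 1: v0=G3 v1=B3 (M3)
bar 2: v0=B3 v1=G4 (m6)
bar 3: v0=A3 v1=F4 (m6)
bar 4: v0=C4 v1=A4 (M6)
bar 5: v0=A3 v1=C4 (m3)
bar 6: v0=G3 v1=B3 (M3)
bar 7: v0=A3 v1=C4 (m3)
bar 8: v0=C4 v1=A4 (M6)
bar 9: v0=E4 v1=F5 (m2)
bar 10: v0=E3 v1=G3 (m3)
bar 11: v0=F3 v1=F4 (P8)
  R4 @ bar2.2: B3/F4 TT untreated
  R3 @ bar4.2: C4 above B3
  R4 @ bar4.2: C4/B3 m2 untreated
  R7 @ bar4.2: A4->B3 leap 10st
  R3 @ bar4.3: C4 above B3
  R7 @ bar6.0: F4->B3 leap 6st
  R4 @ bar9.0: E4/F5 m2 untreated
  R7 @ bar9.2: F5->G4 leap 10st
  R2 @ bar11.0: E3/C4 m6 -> F3/F4 P8 similar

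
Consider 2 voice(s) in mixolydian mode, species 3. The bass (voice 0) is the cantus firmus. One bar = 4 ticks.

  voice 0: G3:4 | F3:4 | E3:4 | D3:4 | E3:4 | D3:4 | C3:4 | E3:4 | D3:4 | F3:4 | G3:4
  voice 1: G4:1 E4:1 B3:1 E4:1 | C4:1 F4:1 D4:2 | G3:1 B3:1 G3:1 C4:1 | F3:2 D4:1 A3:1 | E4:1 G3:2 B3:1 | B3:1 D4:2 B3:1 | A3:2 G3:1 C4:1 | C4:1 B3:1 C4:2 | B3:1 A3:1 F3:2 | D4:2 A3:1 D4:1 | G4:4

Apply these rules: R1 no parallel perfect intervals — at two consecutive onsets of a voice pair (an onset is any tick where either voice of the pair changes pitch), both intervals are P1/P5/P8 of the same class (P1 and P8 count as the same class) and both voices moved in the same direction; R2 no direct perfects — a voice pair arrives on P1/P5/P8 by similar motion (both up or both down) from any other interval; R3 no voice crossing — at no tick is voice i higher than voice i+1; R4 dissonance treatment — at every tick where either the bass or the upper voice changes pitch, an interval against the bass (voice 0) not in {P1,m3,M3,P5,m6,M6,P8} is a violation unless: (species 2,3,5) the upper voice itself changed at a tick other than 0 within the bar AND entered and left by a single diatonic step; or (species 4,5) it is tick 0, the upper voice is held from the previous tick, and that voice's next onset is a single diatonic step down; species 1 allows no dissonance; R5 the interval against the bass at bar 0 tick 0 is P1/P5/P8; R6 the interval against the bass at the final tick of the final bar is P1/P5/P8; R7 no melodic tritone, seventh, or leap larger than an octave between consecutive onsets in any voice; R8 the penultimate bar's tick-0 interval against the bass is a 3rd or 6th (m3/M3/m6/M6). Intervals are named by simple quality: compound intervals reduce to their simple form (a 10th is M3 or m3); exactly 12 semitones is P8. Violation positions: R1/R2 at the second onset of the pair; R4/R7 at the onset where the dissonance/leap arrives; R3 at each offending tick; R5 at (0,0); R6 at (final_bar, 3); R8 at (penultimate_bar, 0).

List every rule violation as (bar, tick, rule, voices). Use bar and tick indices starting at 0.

(1, 0, R2, (0, 1))
(4, 0, R2, (0, 1))
(10, 0, R2, (0, 1))

bar 0: v0=G3 v1=G4 downbeat P8
bar 1: v0=F3 v1=C4 downbeat P5
bar 2: v0=E3 v1=G3 downbeat m3
bar 3: v0=D3 v1=F3 downbeat m3
bar 4: v0=E3 v1=E4 downbeat P8
bar 5: v0=D3 v1=B3 downbeat M6
bar 6: v0=C3 v1=A3 downbeat M6
bar 7: v0=E3 v1=C4 downbeat m6
bar 8: v0=D3 v1=B3 downbeat M6
bar 9: v0=F3 v1=D4 downbeat M6
bar 10: v0=G3 v1=G4 downbeat P8
  -> R2 @ bar 1 tick 0 v(0, 1): G3/E4 M6 -> F3/C4 P5 similar
  -> R2 @ bar 4 tick 0 v(0, 1): D3/A3 P5 -> E3/E4 P8 similar
  -> R2 @ bar 10 tick 0 v(0, 1): F3/D4 M6 -> G3/G4 P8 similar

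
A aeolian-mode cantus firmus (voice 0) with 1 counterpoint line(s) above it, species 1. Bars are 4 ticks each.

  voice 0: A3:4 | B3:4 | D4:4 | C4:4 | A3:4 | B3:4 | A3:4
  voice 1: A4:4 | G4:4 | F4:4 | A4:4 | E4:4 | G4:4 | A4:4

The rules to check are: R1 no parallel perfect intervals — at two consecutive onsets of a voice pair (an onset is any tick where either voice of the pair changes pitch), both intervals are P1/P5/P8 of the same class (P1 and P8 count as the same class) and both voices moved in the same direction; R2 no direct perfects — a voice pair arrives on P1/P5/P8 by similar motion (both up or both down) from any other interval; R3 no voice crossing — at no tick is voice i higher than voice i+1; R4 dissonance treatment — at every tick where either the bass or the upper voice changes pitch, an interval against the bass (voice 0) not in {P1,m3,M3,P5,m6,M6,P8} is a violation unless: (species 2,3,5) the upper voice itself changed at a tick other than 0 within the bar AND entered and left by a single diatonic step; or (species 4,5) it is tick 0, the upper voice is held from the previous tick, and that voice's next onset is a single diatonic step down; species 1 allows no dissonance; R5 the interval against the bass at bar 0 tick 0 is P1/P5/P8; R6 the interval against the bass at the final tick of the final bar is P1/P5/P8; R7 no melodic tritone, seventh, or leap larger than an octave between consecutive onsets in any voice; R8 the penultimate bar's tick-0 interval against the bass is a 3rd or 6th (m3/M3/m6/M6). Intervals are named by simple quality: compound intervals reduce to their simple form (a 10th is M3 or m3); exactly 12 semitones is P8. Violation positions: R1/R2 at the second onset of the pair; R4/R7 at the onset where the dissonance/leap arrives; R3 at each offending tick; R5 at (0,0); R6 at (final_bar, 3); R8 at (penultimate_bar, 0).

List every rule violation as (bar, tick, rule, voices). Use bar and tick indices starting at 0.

bar 0: v0=A3 v1=A4 downbeat P8
bar 1: v0=B3 v1=G4 downbeat m6
bar 2: v0=D4 v1=F4 downbeat m3
bar 3: v0=C4 v1=A4 downbeat M6
bar 4: v0=A3 v1=E4 downbeat P5
bar 5: v0=B3 v1=G4 downbeat m6
bar 6: v0=A3 v1=A4 downbeat P8
  -> R2 @ bar 4 tick 0 v(0, 1): C4/A4 M6 -> A3/E4 P5 similar

(4, 0, R2, (0, 1))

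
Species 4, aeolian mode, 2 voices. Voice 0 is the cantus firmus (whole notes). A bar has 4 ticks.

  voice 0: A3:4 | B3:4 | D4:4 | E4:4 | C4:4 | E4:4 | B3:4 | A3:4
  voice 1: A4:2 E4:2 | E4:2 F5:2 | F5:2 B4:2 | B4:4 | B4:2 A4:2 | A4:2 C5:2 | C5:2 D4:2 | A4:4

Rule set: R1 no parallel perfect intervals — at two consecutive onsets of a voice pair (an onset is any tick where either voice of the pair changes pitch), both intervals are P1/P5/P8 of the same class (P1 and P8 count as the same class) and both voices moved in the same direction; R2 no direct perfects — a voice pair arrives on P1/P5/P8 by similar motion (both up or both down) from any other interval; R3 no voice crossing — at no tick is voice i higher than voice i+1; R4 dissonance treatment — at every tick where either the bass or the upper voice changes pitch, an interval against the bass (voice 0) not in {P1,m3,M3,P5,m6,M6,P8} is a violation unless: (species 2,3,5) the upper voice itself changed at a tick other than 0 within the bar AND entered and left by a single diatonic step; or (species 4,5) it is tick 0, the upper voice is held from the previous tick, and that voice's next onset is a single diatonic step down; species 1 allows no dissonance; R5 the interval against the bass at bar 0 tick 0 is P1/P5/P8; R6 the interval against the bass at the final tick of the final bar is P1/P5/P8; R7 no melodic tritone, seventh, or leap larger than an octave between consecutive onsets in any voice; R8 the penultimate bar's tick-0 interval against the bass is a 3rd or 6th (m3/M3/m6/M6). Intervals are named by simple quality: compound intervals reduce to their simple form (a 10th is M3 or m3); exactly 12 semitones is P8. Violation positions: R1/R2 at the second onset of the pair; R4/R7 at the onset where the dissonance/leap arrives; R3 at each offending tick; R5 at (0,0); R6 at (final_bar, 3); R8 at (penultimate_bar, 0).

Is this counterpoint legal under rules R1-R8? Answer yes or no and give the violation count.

No (8 violations)

bar 0: v0=A3 v1=A4 (P8)
bar 1: v0=B3 v1=E4 (P4)
bar 2: v0=D4 v1=F5 (m3)
bar 3: v0=E4 v1=B4 (P5)
bar 4: v0=C4 v1=B4 (M7)
bar 5: v0=E4 v1=A4 (P4)
bar 6: v0=B3 v1=C5 (m2)
bar 7: v0=A3 v1=A4 (P8)
  R4 @ bar1.0: B3/E4 P4 untreated
  R4 @ bar1.2: B3/F5 TT untreated
  R7 @ bar1.2: E4->F5 leap 13st
  R7 @ bar2.2: F5->B4 leap 6st
  R4 @ bar5.0: E4/A4 P4 untreated
  R4 @ bar6.0: B3/C5 m2 untreated
  R8 @ bar6.0: penult m2 not 3rd/6th
  R7 @ bar6.2: C5->D4 leap 10st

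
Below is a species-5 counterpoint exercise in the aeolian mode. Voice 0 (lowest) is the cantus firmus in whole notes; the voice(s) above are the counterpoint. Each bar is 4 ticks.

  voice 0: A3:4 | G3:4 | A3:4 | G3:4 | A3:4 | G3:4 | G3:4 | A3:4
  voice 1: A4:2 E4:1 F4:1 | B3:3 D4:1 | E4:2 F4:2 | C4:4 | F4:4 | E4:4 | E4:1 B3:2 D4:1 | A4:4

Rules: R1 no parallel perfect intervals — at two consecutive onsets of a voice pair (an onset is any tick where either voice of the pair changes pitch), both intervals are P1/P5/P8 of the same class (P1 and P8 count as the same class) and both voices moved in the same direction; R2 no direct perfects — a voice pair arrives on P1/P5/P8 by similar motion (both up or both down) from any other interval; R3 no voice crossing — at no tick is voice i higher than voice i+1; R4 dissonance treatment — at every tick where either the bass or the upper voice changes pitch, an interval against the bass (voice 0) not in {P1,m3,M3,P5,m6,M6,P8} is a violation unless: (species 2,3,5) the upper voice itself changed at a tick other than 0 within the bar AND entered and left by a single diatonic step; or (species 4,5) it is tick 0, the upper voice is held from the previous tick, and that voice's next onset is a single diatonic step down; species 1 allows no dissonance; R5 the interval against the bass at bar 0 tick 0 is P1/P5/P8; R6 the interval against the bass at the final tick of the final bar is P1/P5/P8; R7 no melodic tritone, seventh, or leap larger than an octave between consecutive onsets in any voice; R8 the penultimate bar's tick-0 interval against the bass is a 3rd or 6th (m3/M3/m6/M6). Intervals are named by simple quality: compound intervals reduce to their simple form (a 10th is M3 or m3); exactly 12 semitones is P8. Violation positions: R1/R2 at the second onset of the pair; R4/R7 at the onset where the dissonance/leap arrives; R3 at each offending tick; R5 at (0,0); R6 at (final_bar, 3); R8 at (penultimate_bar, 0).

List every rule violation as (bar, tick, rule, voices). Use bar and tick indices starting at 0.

bar 0: v0=A3 v1=A4 downbeat P8
bar 1: v0=G3 v1=B3 downbeat M3
bar 2: v0=A3 v1=E4 downbeat P5
bar 3: v0=G3 v1=C4 downbeat P4
bar 4: v0=A3 v1=F4 downbeat m6
bar 5: v0=G3 v1=E4 downbeat M6
bar 6: v0=G3 v1=E4 downbeat M6
bar 7: v0=A3 v1=A4 downbeat P8
  -> R7 @ bar 1 tick 0 v(1,): F4->B3 leap 6st
  -> R1 @ bar 2 tick 0 v(0, 1): G3/D4 P5 -> A3/E4 P5 similar
  -> R4 @ bar 3 tick 0 v(0, 1): G3/C4 P4 untreated
  -> R2 @ bar 7 tick 0 v(0, 1): G3/D4 P5 -> A3/A4 P8 similar

(1, 0, R7, (1,))
(2, 0, R1, (0, 1))
(3, 0, R4, (0, 1))
(7, 0, R2, (0, 1))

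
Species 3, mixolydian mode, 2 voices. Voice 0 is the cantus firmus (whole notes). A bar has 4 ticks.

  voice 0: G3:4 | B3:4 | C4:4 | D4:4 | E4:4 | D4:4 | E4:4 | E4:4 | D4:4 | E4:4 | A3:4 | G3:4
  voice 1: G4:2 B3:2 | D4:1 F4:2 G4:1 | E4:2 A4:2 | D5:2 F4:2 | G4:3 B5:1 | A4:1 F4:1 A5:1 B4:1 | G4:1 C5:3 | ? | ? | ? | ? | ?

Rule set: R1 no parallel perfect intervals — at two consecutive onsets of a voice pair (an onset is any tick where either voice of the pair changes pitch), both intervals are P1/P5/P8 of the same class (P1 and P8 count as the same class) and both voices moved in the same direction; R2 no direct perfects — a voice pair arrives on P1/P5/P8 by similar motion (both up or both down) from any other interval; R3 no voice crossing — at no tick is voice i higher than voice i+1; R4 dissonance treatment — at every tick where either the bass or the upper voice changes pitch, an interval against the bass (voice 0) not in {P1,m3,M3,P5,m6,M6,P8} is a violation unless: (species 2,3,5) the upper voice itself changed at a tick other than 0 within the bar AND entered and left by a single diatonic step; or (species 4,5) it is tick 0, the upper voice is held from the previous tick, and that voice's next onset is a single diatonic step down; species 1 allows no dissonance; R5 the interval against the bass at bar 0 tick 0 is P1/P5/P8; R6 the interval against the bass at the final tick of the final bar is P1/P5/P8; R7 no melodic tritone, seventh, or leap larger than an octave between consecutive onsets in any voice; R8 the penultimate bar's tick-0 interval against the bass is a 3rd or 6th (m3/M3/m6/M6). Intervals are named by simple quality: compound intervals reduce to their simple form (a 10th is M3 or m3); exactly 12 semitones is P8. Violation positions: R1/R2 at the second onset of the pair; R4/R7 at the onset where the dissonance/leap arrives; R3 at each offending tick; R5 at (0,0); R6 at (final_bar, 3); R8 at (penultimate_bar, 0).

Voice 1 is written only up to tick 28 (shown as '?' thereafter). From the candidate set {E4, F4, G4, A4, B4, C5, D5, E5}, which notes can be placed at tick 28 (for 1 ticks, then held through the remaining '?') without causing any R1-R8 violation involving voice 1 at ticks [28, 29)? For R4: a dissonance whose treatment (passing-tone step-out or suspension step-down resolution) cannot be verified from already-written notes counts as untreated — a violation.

{B4, C5, E4, E5, G4}

E4: legal
F4: violates R4
G4: legal
A4: violates R4
B4: legal
C5: legal
D5: violates R4
E5: legal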